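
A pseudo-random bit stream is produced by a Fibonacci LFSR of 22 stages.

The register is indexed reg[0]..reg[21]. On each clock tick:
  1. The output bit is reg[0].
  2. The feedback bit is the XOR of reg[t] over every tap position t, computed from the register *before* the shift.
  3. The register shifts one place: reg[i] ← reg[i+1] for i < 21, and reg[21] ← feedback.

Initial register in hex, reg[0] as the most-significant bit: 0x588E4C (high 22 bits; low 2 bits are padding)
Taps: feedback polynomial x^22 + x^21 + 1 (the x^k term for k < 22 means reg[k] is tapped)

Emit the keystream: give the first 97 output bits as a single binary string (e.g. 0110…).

tick  register→output (feedback)
  0  0101100010001110010011→0 (1)
  1  1011000100011100100111→1 (0)
  2  0110001000111001001110→0 (0)
  3  1100010001110010011100→1 (1)
  4  1000100011100100111001→1 (0)
  5  0001000111001001110010→0 (0)
  6  0010001110010011100100→0 (0)
  7  0100011100100111001000→0 (0)
  8  1000111001001110010000→1 (1)
  9  0001110010011100100001→0 (1)
 10  0011100100111001000011→0 (1)
 11  0111001001110010000111→0 (1)
 12  1110010011100100001111→1 (0)
 13  1100100111001000011110→1 (1)
 14  1001001110010000111101→1 (0)
 15  0010011100100001111010→0 (0)
 16  0100111001000011110100→0 (0)
 17  1001110010000111101000→1 (1)
 18  0011100100001111010001→0 (1)
 19  0111001000011110100011→0 (1)
 20  1110010000111101000111→1 (0)
 21  1100100001111010001110→1 (1)
 22  1001000011110100011101→1 (0)
 23  0010000111101000111010→0 (0)
 24  0100001111010001110100→0 (0)
 25  1000011110100011101000→1 (1)
 26  0000111101000111010001→0 (1)
 27  0001111010001110100011→0 (1)
 28  0011110100011101000111→0 (1)
 29  0111101000111010001111→0 (1)
 30  1111010001110100011111→1 (0)
 31  1110100011101000111110→1 (1)
 32  1101000111010001111101→1 (0)
 33  1010001110100011111010→1 (1)
 34  0100011101000111110101→0 (1)
 35  1000111010001111101011→1 (0)
 36  0001110100011111010110→0 (0)
 37  0011101000111110101100→0 (0)
 38  0111010001111101011000→0 (0)
 39  1110100011111010110000→1 (1)
 40  1101000111110101100001→1 (0)
 41  1010001111101011000010→1 (1)
 42  0100011111010110000101→0 (1)
 43  1000111110101100001011→1 (0)
 44  0001111101011000010110→0 (0)
 45  0011111010110000101100→0 (0)
 46  0111110101100001011000→0 (0)
 47  1111101011000010110000→1 (1)
 48  1111010110000101100001→1 (0)
 49  1110101100001011000010→1 (1)
 50  1101011000010110000101→1 (0)
 51  1010110000101100001010→1 (1)
 52  0101100001011000010101→0 (1)
 53  1011000010110000101011→1 (0)
 54  0110000101100001010110→0 (0)
 55  1100001011000010101100→1 (1)
 56  1000010110000101011001→1 (0)
 57  0000101100001010110010→0 (0)
 58  0001011000010101100100→0 (0)
 59  0010110000101011001000→0 (0)
 60  0101100001010110010000→0 (0)
 61  1011000010101100100000→1 (1)
 62  0110000101011001000001→0 (1)
 63  1100001010110010000011→1 (0)
 64  1000010101100100000110→1 (1)
 65  0000101011001000001101→0 (1)
 66  0001010110010000011011→0 (1)
 67  0010101100100000110111→0 (1)
 68  0101011001000001101111→0 (1)
 69  1010110010000011011111→1 (0)
 70  0101100100000110111110→0 (0)
 71  1011001000001101111100→1 (1)
 72  0110010000011011111001→0 (1)
 73  1100100000110111110011→1 (0)
 74  1001000001101111100110→1 (1)
 75  0010000011011111001101→0 (1)
 76  0100000110111110011011→0 (1)
 77  1000001101111100110111→1 (0)
 78  0000011011111001101110→0 (0)
 79  0000110111110011011100→0 (0)
 80  0001101111100110111000→0 (0)
 81  0011011111001101110000→0 (0)
 82  0110111110011011100000→0 (0)
 83  1101111100110111000000→1 (1)
 84  1011111001101110000001→1 (0)
 85  0111110011011100000010→0 (0)
 86  1111100110111000000100→1 (1)
 87  1111001101110000001001→1 (0)
 88  1110011011100000010010→1 (1)
 89  1100110111000000100101→1 (0)
 90  1001101110000001001010→1 (1)
 91  0011011100000010010101→0 (1)
 92  0110111000000100101011→0 (1)
 93  1101110000001001010111→1 (0)
 94  1011100000010010101110→1 (1)
 95  0111000000100101011101→0 (1)
 96  1110000001001010111011→1 (0)

0101100010001110010011100100001111010001110100011111010110000101100001010110010000011011111001101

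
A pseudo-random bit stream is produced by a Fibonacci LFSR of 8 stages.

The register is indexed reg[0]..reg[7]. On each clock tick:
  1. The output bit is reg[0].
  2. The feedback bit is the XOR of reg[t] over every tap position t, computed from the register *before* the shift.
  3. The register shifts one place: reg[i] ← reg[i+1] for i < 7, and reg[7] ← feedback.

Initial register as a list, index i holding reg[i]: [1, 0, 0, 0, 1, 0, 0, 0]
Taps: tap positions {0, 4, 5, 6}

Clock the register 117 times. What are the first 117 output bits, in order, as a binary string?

100010000000101100011110100001111111100100001010011111010101011100000110001010110011001011111101111001101110111001010

tick  register→output (feedback)
  0  10001000→1 (0)
  1  00010000→0 (0)
  2  00100000→0 (0)
  3  01000000→0 (0)
  4  10000000→1 (1)
  5  00000001→0 (0)
  6  00000010→0 (1)
  7  00000101→0 (1)
  8  00001011→0 (0)
  9  00010110→0 (0)
 10  00101100→0 (0)
 11  01011000→0 (1)
 12  10110001→1 (1)
 13  01100011→0 (1)
 14  11000111→1 (1)
 15  10001111→1 (0)
 16  00011110→0 (1)
 17  00111101→0 (0)
 18  01111010→0 (0)
 19  11110100→1 (0)
 20  11101000→1 (0)
 21  11010000→1 (1)
 22  10100001→1 (1)
 23  01000011→0 (1)
 24  10000111→1 (1)
 25  00001111→0 (1)
 26  00011111→0 (1)
 27  00111111→0 (1)
 28  01111111→0 (1)
 29  11111111→1 (0)
 30  11111110→1 (0)
 31  11111100→1 (1)
 32  11111001→1 (0)
 33  11110010→1 (0)
 34  11100100→1 (0)
 35  11001000→1 (0)
 36  10010000→1 (1)
 37  00100001→0 (0)
 38  01000010→0 (1)
 39  10000101→1 (0)
 40  00001010→0 (0)
 41  00010100→0 (1)
 42  00101001→0 (1)
 43  01010011→0 (1)
 44  10100111→1 (1)
 45  01001111→0 (1)
 46  10011111→1 (0)
 47  00111110→0 (1)
 48  01111101→0 (0)
 49  11111010→1 (1)
 50  11110101→1 (0)
 51  11101010→1 (1)
 52  11010101→1 (0)
 53  10101010→1 (1)
 54  01010101→0 (1)
 55  10101011→1 (1)
 56  01010111→0 (0)
 57  10101110→1 (0)
 58  01011100→0 (0)
 59  10111000→1 (0)
 60  01110000→0 (0)
 61  11100000→1 (1)
 62  11000001→1 (1)
 63  10000011→1 (0)
 64  00000110→0 (0)
 65  00001100→0 (0)
 66  00011000→0 (1)
 67  00110001→0 (0)
 68  01100010→0 (1)
 69  11000101→1 (0)
 70  10001010→1 (1)
 71  00010101→0 (1)
 72  00101011→0 (0)
 73  01010110→0 (0)
 74  10101100→1 (1)
 75  01011001→0 (1)
 76  10110011→1 (0)
 77  01100110→0 (0)
 78  11001100→1 (1)
 79  10011001→1 (0)
 80  00110010→0 (1)
 81  01100101→0 (1)
 82  11001011→1 (1)
 83  10010111→1 (1)
 84  00101111→0 (1)
 85  01011111→0 (1)
 86  10111111→1 (0)
 87  01111110→0 (1)
 88  11111101→1 (1)
 89  11111011→1 (1)
 90  11110111→1 (1)
 91  11101111→1 (0)
 92  11011110→1 (0)
 93  10111100→1 (1)
 94  01111001→0 (1)
 95  11110011→1 (0)
 96  11100110→1 (1)
 97  11001101→1 (1)
 98  10011011→1 (1)
 99  00110111→0 (0)
100  01101110→0 (1)
101  11011101→1 (1)
102  10111011→1 (1)
103  01110111→0 (0)
104  11101110→1 (0)
105  11011100→1 (1)
106  10111001→1 (0)
107  01110010→0 (1)
108  11100101→1 (0)
109  11001010→1 (1)
110  10010101→1 (0)
111  00101010→0 (0)
112  01010100→0 (1)
113  10101001→1 (0)
114  01010010→0 (1)
115  10100101→1 (0)
116  01001010→0 (0)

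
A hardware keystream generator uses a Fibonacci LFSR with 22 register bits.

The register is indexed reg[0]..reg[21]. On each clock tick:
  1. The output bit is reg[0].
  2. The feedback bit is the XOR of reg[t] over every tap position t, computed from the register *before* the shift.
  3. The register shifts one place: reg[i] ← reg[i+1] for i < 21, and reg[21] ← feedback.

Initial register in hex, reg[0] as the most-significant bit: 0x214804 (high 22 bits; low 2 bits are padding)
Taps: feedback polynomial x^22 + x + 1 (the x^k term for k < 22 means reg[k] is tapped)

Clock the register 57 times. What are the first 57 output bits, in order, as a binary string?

tick  register→output (feedback)
  0  0010000101001000000001→0 (0)
  1  0100001010010000000010→0 (1)
  2  1000010100100000000101→1 (1)
  3  0000101001000000001011→0 (0)
  4  0001010010000000010110→0 (0)
  5  0010100100000000101100→0 (0)
  6  0101001000000001011000→0 (1)
  7  1010010000000010110001→1 (1)
  8  0100100000000101100011→0 (1)
  9  1001000000001011000111→1 (1)
 10  0010000000010110001111→0 (0)
 11  0100000000101100011110→0 (1)
 12  1000000001011000111101→1 (1)
 13  0000000010110001111011→0 (0)
 14  0000000101100011110110→0 (0)
 15  0000001011000111101100→0 (0)
 16  0000010110001111011000→0 (0)
 17  0000101100011110110000→0 (0)
 18  0001011000111101100000→0 (0)
 19  0010110001111011000000→0 (0)
 20  0101100011110110000000→0 (1)
 21  1011000111101100000001→1 (1)
 22  0110001111011000000011→0 (1)
 23  1100011110110000000111→1 (0)
 24  1000111101100000001110→1 (1)
 25  0001111011000000011101→0 (0)
 26  0011110110000000111010→0 (0)
 27  0111101100000001110100→0 (1)
 28  1111011000000011101001→1 (0)
 29  1110110000000111010010→1 (0)
 30  1101100000001110100100→1 (0)
 31  1011000000011101001000→1 (1)
 32  0110000000111010010001→0 (1)
 33  1100000001110100100011→1 (0)
 34  1000000011101001000110→1 (1)
 35  0000000111010010001101→0 (0)
 36  0000001110100100011010→0 (0)
 37  0000011101001000110100→0 (0)
 38  0000111010010001101000→0 (0)
 39  0001110100100011010000→0 (0)
 40  0011101001000110100000→0 (0)
 41  0111010010001101000000→0 (1)
 42  1110100100011010000001→1 (0)
 43  1101001000110100000010→1 (0)
 44  1010010001101000000100→1 (1)
 45  0100100011010000001001→0 (1)
 46  1001000110100000010011→1 (1)
 47  0010001101000000100111→0 (0)
 48  0100011010000001001110→0 (1)
 49  1000110100000010011101→1 (1)
 50  0001101000000100111011→0 (0)
 51  0011010000001001110110→0 (0)
 52  0110100000010011101100→0 (1)
 53  1101000000100111011001→1 (0)
 54  1010000001001110110010→1 (1)
 55  0100000010011101100101→0 (1)
 56  1000000100111011001011→1 (1)

001000010100100000000101100011110110000000111010010001101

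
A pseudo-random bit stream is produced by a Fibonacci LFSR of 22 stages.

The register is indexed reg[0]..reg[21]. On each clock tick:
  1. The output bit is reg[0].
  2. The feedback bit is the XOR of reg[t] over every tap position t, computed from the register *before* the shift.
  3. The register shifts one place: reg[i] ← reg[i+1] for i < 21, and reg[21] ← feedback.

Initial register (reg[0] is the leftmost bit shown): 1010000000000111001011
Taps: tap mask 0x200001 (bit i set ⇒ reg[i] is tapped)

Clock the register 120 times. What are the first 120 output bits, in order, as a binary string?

101000000000011100101100111111111110100011011101010101010011110110100110011001110101101100010001000101100100100001111000

tick  register→output (feedback)
  0  1010000000000111001011→1 (0)
  1  0100000000001110010110→0 (0)
  2  1000000000011100101100→1 (1)
  3  0000000000111001011001→0 (1)
  4  0000000001110010110011→0 (1)
  5  0000000011100101100111→0 (1)
  6  0000000111001011001111→0 (1)
  7  0000001110010110011111→0 (1)
  8  0000011100101100111111→0 (1)
  9  0000111001011001111111→0 (1)
 10  0001110010110011111111→0 (1)
 11  0011100101100111111111→0 (1)
 12  0111001011001111111111→0 (1)
 13  1110010110011111111111→1 (0)
 14  1100101100111111111110→1 (1)
 15  1001011001111111111101→1 (0)
 16  0010110011111111111010→0 (0)
 17  0101100111111111110100→0 (0)
 18  1011001111111111101000→1 (1)
 19  0110011111111111010001→0 (1)
 20  1100111111111110100011→1 (0)
 21  1001111111111101000110→1 (1)
 22  0011111111111010001101→0 (1)
 23  0111111111110100011011→0 (1)
 24  1111111111101000110111→1 (0)
 25  1111111111010001101110→1 (1)
 26  1111111110100011011101→1 (0)
 27  1111111101000110111010→1 (1)
 28  1111111010001101110101→1 (0)
 29  1111110100011011101010→1 (1)
 30  1111101000110111010101→1 (0)
 31  1111010001101110101010→1 (1)
 32  1110100011011101010101→1 (0)
 33  1101000110111010101010→1 (1)
 34  1010001101110101010101→1 (0)
 35  0100011011101010101010→0 (0)
 36  1000110111010101010100→1 (1)
 37  0001101110101010101001→0 (1)
 38  0011011101010101010011→0 (1)
 39  0110111010101010100111→0 (1)
 40  1101110101010101001111→1 (0)
 41  1011101010101010011110→1 (1)
 42  0111010101010100111101→0 (1)
 43  1110101010101001111011→1 (0)
 44  1101010101010011110110→1 (1)
 45  1010101010100111101101→1 (0)
 46  0101010101001111011010→0 (0)
 47  1010101010011110110100→1 (1)
 48  0101010100111101101001→0 (1)
 49  1010101001111011010011→1 (0)
 50  0101010011110110100110→0 (0)
 51  1010100111101101001100→1 (1)
 52  0101001111011010011001→0 (1)
 53  1010011110110100110011→1 (0)
 54  0100111101101001100110→0 (0)
 55  1001111011010011001100→1 (1)
 56  0011110110100110011001→0 (1)
 57  0111101101001100110011→0 (1)
 58  1111011010011001100111→1 (0)
 59  1110110100110011001110→1 (1)
 60  1101101001100110011101→1 (0)
 61  1011010011001100111010→1 (1)
 62  0110100110011001110101→0 (1)
 63  1101001100110011101011→1 (0)
 64  1010011001100111010110→1 (1)
 65  0100110011001110101101→0 (1)
 66  1001100110011101011011→1 (0)
 67  0011001100111010110110→0 (0)
 68  0110011001110101101100→0 (0)
 69  1100110011101011011000→1 (1)
 70  1001100111010110110001→1 (0)
 71  0011001110101101100010→0 (0)
 72  0110011101011011000100→0 (0)
 73  1100111010110110001000→1 (1)
 74  1001110101101100010001→1 (0)
 75  0011101011011000100010→0 (0)
 76  0111010110110001000100→0 (0)
 77  1110101101100010001000→1 (1)
 78  1101011011000100010001→1 (0)
 79  1010110110001000100010→1 (1)
 80  0101101100010001000101→0 (1)
 81  1011011000100010001011→1 (0)
 82  0110110001000100010110→0 (0)
 83  1101100010001000101100→1 (1)
 84  1011000100010001011001→1 (0)
 85  0110001000100010110010→0 (0)
 86  1100010001000101100100→1 (1)
 87  1000100010001011001001→1 (0)
 88  0001000100010110010010→0 (0)
 89  0010001000101100100100→0 (0)
 90  0100010001011001001000→0 (0)
 91  1000100010110010010000→1 (1)
 92  0001000101100100100001→0 (1)
 93  0010001011001001000011→0 (1)
 94  0100010110010010000111→0 (1)
 95  1000101100100100001111→1 (0)
 96  0001011001001000011110→0 (0)
 97  0010110010010000111100→0 (0)
 98  0101100100100001111000→0 (0)
 99  1011001001000011110000→1 (1)
100  0110010010000111100001→0 (1)
101  1100100100001111000011→1 (0)
102  1001001000011110000110→1 (1)
103  0010010000111100001101→0 (1)
104  0100100001111000011011→0 (1)
105  1001000011110000110111→1 (0)
106  0010000111100001101110→0 (0)
107  0100001111000011011100→0 (0)
108  1000011110000110111000→1 (1)
109  0000111100001101110001→0 (1)
110  0001111000011011100011→0 (1)
111  0011110000110111000111→0 (1)
112  0111100001101110001111→0 (1)
113  1111000011011100011111→1 (0)
114  1110000110111000111110→1 (1)
115  1100001101110001111101→1 (0)
116  1000011011100011111010→1 (1)
117  0000110111000111110101→0 (1)
118  0001101110001111101011→0 (1)
119  0011011100011111010111→0 (1)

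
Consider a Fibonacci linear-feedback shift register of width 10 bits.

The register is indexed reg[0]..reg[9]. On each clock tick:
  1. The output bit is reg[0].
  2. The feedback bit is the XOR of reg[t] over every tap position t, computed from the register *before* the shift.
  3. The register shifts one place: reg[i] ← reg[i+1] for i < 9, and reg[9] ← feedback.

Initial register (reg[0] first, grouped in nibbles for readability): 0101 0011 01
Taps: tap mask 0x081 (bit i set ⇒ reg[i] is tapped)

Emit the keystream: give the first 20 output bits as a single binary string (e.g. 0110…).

01010011011110111010

tick  register→output (feedback)
  0  0101001101→0 (1)
  1  1010011011→1 (1)
  2  0100110111→0 (1)
  3  1001101111→1 (0)
  4  0011011110→0 (1)
  5  0110111101→0 (1)
  6  1101111011→1 (1)
  7  1011110111→1 (0)
  8  0111101110→0 (1)
  9  1111011101→1 (0)
 10  1110111010→1 (1)
 11  1101110101→1 (0)
 12  1011101010→1 (1)
 13  0111010101→0 (1)
 14  1110101011→1 (1)
 15  1101010111→1 (0)
 16  1010101110→1 (0)
 17  0101011100→0 (1)
 18  1010111001→1 (1)
 19  0101110011→0 (0)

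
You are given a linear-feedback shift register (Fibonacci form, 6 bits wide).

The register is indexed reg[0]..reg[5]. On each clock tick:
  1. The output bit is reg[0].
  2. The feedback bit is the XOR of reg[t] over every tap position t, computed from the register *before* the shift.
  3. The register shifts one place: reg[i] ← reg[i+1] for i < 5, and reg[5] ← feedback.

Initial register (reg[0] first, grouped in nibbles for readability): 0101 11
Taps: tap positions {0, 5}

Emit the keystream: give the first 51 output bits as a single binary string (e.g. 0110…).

010111100101000110000100000111111010101100110111011

tick  register→output (feedback)
  0  010111→0 (1)
  1  101111→1 (0)
  2  011110→0 (0)
  3  111100→1 (1)
  4  111001→1 (0)
  5  110010→1 (1)
  6  100101→1 (0)
  7  001010→0 (0)
  8  010100→0 (0)
  9  101000→1 (1)
 10  010001→0 (1)
 11  100011→1 (0)
 12  000110→0 (0)
 13  001100→0 (0)
 14  011000→0 (0)
 15  110000→1 (1)
 16  100001→1 (0)
 17  000010→0 (0)
 18  000100→0 (0)
 19  001000→0 (0)
 20  010000→0 (0)
 21  100000→1 (1)
 22  000001→0 (1)
 23  000011→0 (1)
 24  000111→0 (1)
 25  001111→0 (1)
 26  011111→0 (1)
 27  111111→1 (0)
 28  111110→1 (1)
 29  111101→1 (0)
 30  111010→1 (1)
 31  110101→1 (0)
 32  101010→1 (1)
 33  010101→0 (1)
 34  101011→1 (0)
 35  010110→0 (0)
 36  101100→1 (1)
 37  011001→0 (1)
 38  110011→1 (0)
 39  100110→1 (1)
 40  001101→0 (1)
 41  011011→0 (1)
 42  110111→1 (0)
 43  101110→1 (1)
 44  011101→0 (1)
 45  111011→1 (0)
 46  110110→1 (1)
 47  101101→1 (0)
 48  011010→0 (0)
 49  110100→1 (1)
 50  101001→1 (0)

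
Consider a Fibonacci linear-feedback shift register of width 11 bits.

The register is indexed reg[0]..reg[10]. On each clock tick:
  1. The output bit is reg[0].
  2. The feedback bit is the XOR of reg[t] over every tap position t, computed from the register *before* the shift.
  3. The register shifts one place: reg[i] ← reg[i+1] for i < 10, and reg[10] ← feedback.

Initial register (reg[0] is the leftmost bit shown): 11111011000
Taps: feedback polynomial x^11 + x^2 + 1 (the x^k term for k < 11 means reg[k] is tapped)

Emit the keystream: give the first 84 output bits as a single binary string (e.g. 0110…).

tick  register→output (feedback)
  0  11111011000→1 (0)
  1  11110110000→1 (0)
  2  11101100000→1 (0)
  3  11011000000→1 (1)
  4  10110000001→1 (0)
  5  01100000010→0 (1)
  6  11000000101→1 (1)
  7  10000001011→1 (1)
  8  00000010111→0 (0)
  9  00000101110→0 (0)
 10  00001011100→0 (0)
 11  00010111000→0 (0)
 12  00101110000→0 (1)
 13  01011100001→0 (0)
 14  10111000010→1 (0)
 15  01110000100→0 (1)
 16  11100001001→1 (0)
 17  11000010010→1 (1)
 18  10000100101→1 (1)
 19  00001001011→0 (0)
 20  00010010110→0 (0)
 21  00100101100→0 (1)
 22  01001011001→0 (0)
 23  10010110010→1 (1)
 24  00101100101→0 (1)
 25  01011001011→0 (0)
 26  10110010110→1 (0)
 27  01100101100→0 (1)
 28  11001011001→1 (1)
 29  10010110011→1 (1)
 30  00101100111→0 (1)
 31  01011001111→0 (0)
 32  10110011110→1 (0)
 33  01100111100→0 (1)
 34  11001111001→1 (1)
 35  10011110011→1 (1)
 36  00111100111→0 (1)
 37  01111001111→0 (1)
 38  11110011111→1 (0)
 39  11100111110→1 (0)
 40  11001111100→1 (1)
 41  10011111001→1 (1)
 42  00111110011→0 (1)
 43  01111100111→0 (1)
 44  11111001111→1 (0)
 45  11110011110→1 (0)
 46  11100111100→1 (0)
 47  11001111000→1 (1)
 48  10011110001→1 (1)
 49  00111100011→0 (1)
 50  01111000111→0 (1)
 51  11110001111→1 (0)
 52  11100011110→1 (0)
 53  11000111100→1 (1)
 54  10001111001→1 (1)
 55  00011110011→0 (0)
 56  00111100110→0 (1)
 57  01111001101→0 (1)
 58  11110011011→1 (0)
 59  11100110110→1 (0)
 60  11001101100→1 (1)
 61  10011011001→1 (1)
 62  00110110011→0 (1)
 63  01101100111→0 (1)
 64  11011001111→1 (1)
 65  10110011111→1 (0)
 66  01100111110→0 (1)
 67  11001111101→1 (1)
 68  10011111011→1 (1)
 69  00111110111→0 (1)
 70  01111101111→0 (1)
 71  11111011111→1 (0)
 72  11110111110→1 (0)
 73  11101111100→1 (0)
 74  11011111000→1 (1)
 75  10111110001→1 (0)
 76  01111100010→0 (1)
 77  11111000101→1 (0)
 78  11110001010→1 (0)
 79  11100010100→1 (0)
 80  11000101000→1 (1)
 81  10001010001→1 (1)
 82  00010100011→0 (0)
 83  00101000110→0 (1)

111110110000001011100001001011001011001111001111100111100011110011011001111101111100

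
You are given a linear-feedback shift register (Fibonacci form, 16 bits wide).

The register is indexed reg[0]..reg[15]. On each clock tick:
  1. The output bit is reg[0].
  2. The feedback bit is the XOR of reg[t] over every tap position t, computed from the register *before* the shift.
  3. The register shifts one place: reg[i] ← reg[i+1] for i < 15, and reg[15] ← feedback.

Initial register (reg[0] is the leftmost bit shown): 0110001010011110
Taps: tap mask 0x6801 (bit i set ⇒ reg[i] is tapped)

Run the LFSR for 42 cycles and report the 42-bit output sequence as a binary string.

011000101001111011110110011111011101011111

tick  register→output (feedback)
  0  0110001010011110→0 (1)
  1  1100010100111101→1 (1)
  2  1000101001111011→1 (1)
  3  0001010011110111→0 (1)
  4  0010100111101111→0 (0)
  5  0101001111011110→0 (1)
  6  1010011110111101→1 (1)
  7  0100111101111011→0 (0)
  8  1001111011110110→1 (0)
  9  0011110111101100→0 (1)
 10  0111101111011001→0 (1)
 11  1111011110110011→1 (1)
 12  1110111101100111→1 (1)
 13  1101111011001111→1 (1)
 14  1011110110011111→1 (0)
 15  0111101100111110→0 (1)
 16  1111011001111101→1 (1)
 17  1110110011111011→1 (1)
 18  1101100111110111→1 (0)
 19  1011001111101110→1 (1)
 20  0110011111011101→0 (0)
 21  1100111110111010→1 (1)
 22  1001111101110101→1 (1)
 23  0011111011101011→0 (1)
 24  0111110111010111→0 (1)
 25  1111101110101111→1 (1)
 26  1111011101011111→1 (0)
 27  1110111010111110→1 (0)
 28  1101110101111100→1 (1)
 29  1011101011111001→1 (0)
 30  0111010111110010→0 (0)
 31  1110101111100100→1 (0)
 32  1101011111001000→1 (1)
 33  1010111110010001→1 (0)
 34  0101111100100010→0 (1)
 35  1011111001000101→1 (0)
 36  0111110010001010→0 (1)
 37  1111100100010101→1 (1)
 38  1111001000101011→1 (0)
 39  1110010001010110→1 (0)
 40  1100100010101100→1 (0)
 41  1001000101011000→1 (0)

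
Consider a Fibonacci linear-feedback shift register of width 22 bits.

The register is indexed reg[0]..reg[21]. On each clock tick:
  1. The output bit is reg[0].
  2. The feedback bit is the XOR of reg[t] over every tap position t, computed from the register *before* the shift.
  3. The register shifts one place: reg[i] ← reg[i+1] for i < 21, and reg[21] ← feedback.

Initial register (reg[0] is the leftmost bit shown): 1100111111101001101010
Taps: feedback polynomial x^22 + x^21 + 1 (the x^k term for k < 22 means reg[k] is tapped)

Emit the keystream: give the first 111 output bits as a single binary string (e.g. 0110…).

110011111110100110101010001010101100010011001111001100100001110111010111011100000101101001101001011111100100111

k : reg_k → out_k, fb_k
0: 1100111111101001101010 → 1, fb=1
1: 1001111111010011010101 → 1, fb=0
2: 0011111110100110101010 → 0, fb=0
3: 0111111101001101010100 → 0, fb=0
4: 1111111010011010101000 → 1, fb=1
5: 1111110100110101010001 → 1, fb=0
6: 1111101001101010100010 → 1, fb=1
7: 1111010011010101000101 → 1, fb=0
8: 1110100110101010001010 → 1, fb=1
9: 1101001101010100010101 → 1, fb=0
10: 1010011010101000101010 → 1, fb=1
11: 0100110101010001010101 → 0, fb=1
12: 1001101010100010101011 → 1, fb=0
13: 0011010101000101010110 → 0, fb=0
14: 0110101010001010101100 → 0, fb=0
15: 1101010100010101011000 → 1, fb=1
16: 1010101000101010110001 → 1, fb=0
17: 0101010001010101100010 → 0, fb=0
18: 1010100010101011000100 → 1, fb=1
19: 0101000101010110001001 → 0, fb=1
20: 1010001010101100010011 → 1, fb=0
21: 0100010101011000100110 → 0, fb=0
22: 1000101010110001001100 → 1, fb=1
23: 0001010101100010011001 → 0, fb=1
24: 0010101011000100110011 → 0, fb=1
25: 0101010110001001100111 → 0, fb=1
26: 1010101100010011001111 → 1, fb=0
27: 0101011000100110011110 → 0, fb=0
28: 1010110001001100111100 → 1, fb=1
29: 0101100010011001111001 → 0, fb=1
30: 1011000100110011110011 → 1, fb=0
31: 0110001001100111100110 → 0, fb=0
32: 1100010011001111001100 → 1, fb=1
33: 1000100110011110011001 → 1, fb=0
34: 0001001100111100110010 → 0, fb=0
35: 0010011001111001100100 → 0, fb=0
36: 0100110011110011001000 → 0, fb=0
37: 1001100111100110010000 → 1, fb=1
38: 0011001111001100100001 → 0, fb=1
39: 0110011110011001000011 → 0, fb=1
40: 1100111100110010000111 → 1, fb=0
41: 1001111001100100001110 → 1, fb=1
42: 0011110011001000011101 → 0, fb=1
43: 0111100110010000111011 → 0, fb=1
44: 1111001100100001110111 → 1, fb=0
45: 1110011001000011101110 → 1, fb=1
46: 1100110010000111011101 → 1, fb=0
47: 1001100100001110111010 → 1, fb=1
48: 0011001000011101110101 → 0, fb=1
49: 0110010000111011101011 → 0, fb=1
50: 1100100001110111010111 → 1, fb=0
51: 1001000011101110101110 → 1, fb=1
52: 0010000111011101011101 → 0, fb=1
53: 0100001110111010111011 → 0, fb=1
54: 1000011101110101110111 → 1, fb=0
55: 0000111011101011101110 → 0, fb=0
56: 0001110111010111011100 → 0, fb=0
57: 0011101110101110111000 → 0, fb=0
58: 0111011101011101110000 → 0, fb=0
59: 1110111010111011100000 → 1, fb=1
60: 1101110101110111000001 → 1, fb=0
61: 1011101011101110000010 → 1, fb=1
62: 0111010111011100000101 → 0, fb=1
63: 1110101110111000001011 → 1, fb=0
64: 1101011101110000010110 → 1, fb=1
65: 1010111011100000101101 → 1, fb=0
66: 0101110111000001011010 → 0, fb=0
67: 1011101110000010110100 → 1, fb=1
68: 0111011100000101101001 → 0, fb=1
69: 1110111000001011010011 → 1, fb=0
70: 1101110000010110100110 → 1, fb=1
71: 1011100000101101001101 → 1, fb=0
72: 0111000001011010011010 → 0, fb=0
73: 1110000010110100110100 → 1, fb=1
74: 1100000101101001101001 → 1, fb=0
75: 1000001011010011010010 → 1, fb=1
76: 0000010110100110100101 → 0, fb=1
77: 0000101101001101001011 → 0, fb=1
78: 0001011010011010010111 → 0, fb=1
79: 0010110100110100101111 → 0, fb=1
80: 0101101001101001011111 → 0, fb=1
81: 1011010011010010111111 → 1, fb=0
82: 0110100110100101111110 → 0, fb=0
83: 1101001101001011111100 → 1, fb=1
84: 1010011010010111111001 → 1, fb=0
85: 0100110100101111110010 → 0, fb=0
86: 1001101001011111100100 → 1, fb=1
87: 0011010010111111001001 → 0, fb=1
88: 0110100101111110010011 → 0, fb=1
89: 1101001011111100100111 → 1, fb=0
90: 1010010111111001001110 → 1, fb=1
91: 0100101111110010011101 → 0, fb=1
92: 1001011111100100111011 → 1, fb=0
93: 0010111111001001110110 → 0, fb=0
94: 0101111110010011101100 → 0, fb=0
95: 1011111100100111011000 → 1, fb=1
96: 0111111001001110110001 → 0, fb=1
97: 1111110010011101100011 → 1, fb=0
98: 1111100100111011000110 → 1, fb=1
99: 1111001001110110001101 → 1, fb=0
100: 1110010011101100011010 → 1, fb=1
101: 1100100111011000110101 → 1, fb=0
102: 1001001110110001101010 → 1, fb=1
103: 0010011101100011010101 → 0, fb=1
104: 0100111011000110101011 → 0, fb=1
105: 1001110110001101010111 → 1, fb=0
106: 0011101100011010101110 → 0, fb=0
107: 0111011000110101011100 → 0, fb=0
108: 1110110001101010111000 → 1, fb=1
109: 1101100011010101110001 → 1, fb=0
110: 1011000110101011100010 → 1, fb=1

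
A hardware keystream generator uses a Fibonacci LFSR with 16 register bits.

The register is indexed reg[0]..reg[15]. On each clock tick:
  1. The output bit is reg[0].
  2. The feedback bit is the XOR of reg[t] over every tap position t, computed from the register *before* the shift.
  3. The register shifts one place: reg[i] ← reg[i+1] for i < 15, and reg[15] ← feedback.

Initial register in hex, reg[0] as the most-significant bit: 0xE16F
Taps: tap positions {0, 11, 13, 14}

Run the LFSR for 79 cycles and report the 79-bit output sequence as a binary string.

tick  register→output (feedback)
  0  1110000101101111→1 (1)
  1  1100001011011111→1 (0)
  2  1000010110111110→1 (0)
  3  0000101101111100→0 (0)
  4  0001011011111000→0 (1)
  5  0010110111110001→0 (1)
  6  0101101111100011→0 (1)
  7  1011011111000111→1 (1)
  8  0110111110001111→0 (0)
  9  1101111100011110→1 (0)
 10  1011111000111100→1 (1)
 11  0111110001111001→0 (1)
 12  1111100011110011→1 (1)
 13  1111000111100111→1 (1)
 14  1110001111001111→1 (1)
 15  1100011110011111→1 (0)
 16  1000111100111110→1 (0)
 17  0001111001111100→0 (0)
 18  0011110011111000→0 (1)
 19  0111100111110001→0 (1)
 20  1111001111100011→1 (0)
 21  1110011111000110→1 (1)
 22  1100111110001101→1 (0)
 23  1001111100011010→1 (1)
 24  0011111000110101→0 (0)
 25  0111110001101010→0 (1)
 26  1111100011010101→1 (1)
 27  1111000110101011→1 (0)
 28  1110001101010110→1 (0)
 29  1100011010101100→1 (0)
 30  1000110101011000→1 (0)
 31  0001101010110000→0 (1)
 32  0011010101100001→0 (0)
 33  0110101011000010→0 (1)
 34  1101010110000101→1 (0)
 35  1010101100001010→1 (0)
 36  0101011000010100→0 (0)
 37  1010110000101000→1 (1)
 38  0101100001010001→0 (1)
 39  1011000010100011→1 (0)
 40  0110000101000110→0 (0)
 41  1100001010001100→1 (0)
 42  1000010100011000→1 (0)
 43  0000101000110000→0 (1)
 44  0001010001100001→0 (0)
 45  0010100011000010→0 (1)
 46  0101000110000101→0 (1)
 47  1010001100001011→1 (0)
 48  0100011000010110→0 (1)
 49  1000110000101101→1 (0)
 50  0001100001011010→0 (0)
 51  0011000010110100→0 (0)
 52  0110000101101000→0 (0)
 53  1100001011010000→1 (0)
 54  1000010110100000→1 (1)
 55  0000101101000001→0 (0)
 56  0001011010000010→0 (1)
 57  0010110100000101→0 (1)
 58  0101101000001011→0 (1)
 59  1011010000010111→1 (0)
 60  0110100000101110→0 (0)
 61  1101000001011100→1 (1)
 62  1010000010111001→1 (0)
 63  0100000101110010→0 (0)
 64  1000001011100100→1 (0)
 65  0000010111001000→0 (0)
 66  0000101110010000→0 (1)
 67  0001011100100001→0 (0)
 68  0010111001000010→0 (1)
 69  0101110010000101→0 (1)
 70  1011100100001011→1 (0)
 71  0111001000010110→0 (1)
 72  1110010000101101→1 (0)
 73  1100100001011010→1 (1)
 74  1001000010110101→1 (1)
 75  0010000101101011→0 (1)
 76  0100001011010111→0 (1)
 77  1000010110101111→1 (1)
 78  0000101101011111→0 (1)

1110000101101111100011110011111000110101011000010100011000010110100000101110010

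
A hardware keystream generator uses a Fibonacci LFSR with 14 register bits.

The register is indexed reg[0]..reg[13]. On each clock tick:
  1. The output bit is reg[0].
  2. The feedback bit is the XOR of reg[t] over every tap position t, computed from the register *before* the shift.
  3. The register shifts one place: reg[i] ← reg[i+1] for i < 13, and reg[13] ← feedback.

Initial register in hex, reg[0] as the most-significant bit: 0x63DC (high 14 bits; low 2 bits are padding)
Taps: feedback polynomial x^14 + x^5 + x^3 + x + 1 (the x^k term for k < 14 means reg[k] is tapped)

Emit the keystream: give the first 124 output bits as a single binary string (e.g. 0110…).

k : reg_k → out_k, fb_k
0: 01100011110111 → 0, fb=1
1: 11000111101111 → 1, fb=1
2: 10001111011111 → 1, fb=0
3: 00011110111110 → 0, fb=0
4: 00111101111100 → 0, fb=0
5: 01111011111000 → 0, fb=0
6: 11110111110000 → 1, fb=0
7: 11101111100000 → 1, fb=1
8: 11011111000001 → 1, fb=0
9: 10111110000010 → 1, fb=1
10: 01111100000101 → 0, fb=1
11: 11111000001011 → 1, fb=1
12: 11110000010111 → 1, fb=1
13: 11100000101111 → 1, fb=0
14: 11000001011110 → 1, fb=0
15: 10000010111100 → 1, fb=1
16: 00000101111001 → 0, fb=1
17: 00001011110011 → 0, fb=0
18: 00010111100110 → 0, fb=0
19: 00101111001100 → 0, fb=1
20: 01011110011001 → 0, fb=1
21: 10111100110011 → 1, fb=1
22: 01111001100111 → 0, fb=0
23: 11110011001110 → 1, fb=1
24: 11100110011101 → 1, fb=1
25: 11001100111011 → 1, fb=1
26: 10011001110111 → 1, fb=0
27: 00110011101110 → 0, fb=1
28: 01100111011101 → 0, fb=0
29: 11001110111010 → 1, fb=1
30: 10011101110101 → 1, fb=1
31: 00111011101011 → 0, fb=1
32: 01110111010111 → 0, fb=1
33: 11101110101111 → 1, fb=1
34: 11011101011111 → 1, fb=0
35: 10111010111110 → 1, fb=0
36: 01110101111100 → 0, fb=1
37: 11101011111001 → 1, fb=0
38: 11010111110010 → 1, fb=0
39: 10101111100100 → 1, fb=0
40: 01011111001000 → 0, fb=1
41: 10111110010001 → 1, fb=1
42: 01111100100011 → 0, fb=1
43: 11111001000111 → 1, fb=1
44: 11110010001111 → 1, fb=1
45: 11100100011111 → 1, fb=1
46: 11001000111111 → 1, fb=0
47: 10010001111110 → 1, fb=0
48: 00100011111100 → 0, fb=0
49: 01000111111000 → 0, fb=0
50: 10001111110000 → 1, fb=0
51: 00011111100000 → 0, fb=0
52: 00111111000000 → 0, fb=0
53: 01111110000000 → 0, fb=1
54: 11111100000001 → 1, fb=0
55: 11111000000010 → 1, fb=1
56: 11110000000101 → 1, fb=1
57: 11100000001011 → 1, fb=0
58: 11000000010110 → 1, fb=0
59: 10000000101100 → 1, fb=1
60: 00000001011001 → 0, fb=0
61: 00000010110010 → 0, fb=0
62: 00000101100100 → 0, fb=1
63: 00001011001001 → 0, fb=0
64: 00010110010010 → 0, fb=0
65: 00101100100100 → 0, fb=1
66: 01011001001001 → 0, fb=0
67: 10110010010010 → 1, fb=0
68: 01100100100100 → 0, fb=0
69: 11001001001000 → 1, fb=0
70: 10010010010000 → 1, fb=0
71: 00100100100000 → 0, fb=1
72: 01001001000001 → 0, fb=1
73: 10010010000011 → 1, fb=0
74: 00100100000110 → 0, fb=1
75: 01001000001101 → 0, fb=1
76: 10010000011011 → 1, fb=0
77: 00100000110110 → 0, fb=0
78: 01000001101100 → 0, fb=1
79: 10000011011001 → 1, fb=1
80: 00000110110011 → 0, fb=1
81: 00001101100111 → 0, fb=1
82: 00011011001111 → 0, fb=1
83: 00110110011111 → 0, fb=0
84: 01101100111110 → 0, fb=0
85: 11011001111100 → 1, fb=1
86: 10110011111001 → 1, fb=0
87: 01100111110010 → 0, fb=0
88: 11001111100100 → 1, fb=1
89: 10011111001001 → 1, fb=1
90: 00111110010011 → 0, fb=0
91: 01111100100110 → 0, fb=1
92: 11111001001101 → 1, fb=1
93: 11110010011011 → 1, fb=1
94: 11100100110111 → 1, fb=1
95: 11001001101111 → 1, fb=0
96: 10010011011110 → 1, fb=0
97: 00100110111100 → 0, fb=1
98: 01001101111001 → 0, fb=0
99: 10011011110010 → 1, fb=0
100: 00110111100100 → 0, fb=0
101: 01101111001000 → 0, fb=0
102: 11011110010000 → 1, fb=0
103: 10111100100000 → 1, fb=1
104: 01111001000001 → 0, fb=0
105: 11110010000010 → 1, fb=1
106: 11100100000101 → 1, fb=1
107: 11001000001011 → 1, fb=0
108: 10010000010110 → 1, fb=0
109: 00100000101100 → 0, fb=0
110: 01000001011000 → 0, fb=1
111: 10000010110001 → 1, fb=1
112: 00000101100011 → 0, fb=1
113: 00001011000111 → 0, fb=0
114: 00010110001110 → 0, fb=0
115: 00101100011100 → 0, fb=1
116: 01011000111001 → 0, fb=0
117: 10110001110010 → 1, fb=0
118: 01100011100100 → 0, fb=1
119: 11000111001001 → 1, fb=1
120: 10001110010011 → 1, fb=0
121: 00011100100110 → 0, fb=0
122: 00111001001100 → 0, fb=1
123: 01110010011001 → 0, fb=0

0110001111011111000001011110011001110111010111110010001111110000000101100100100100000110110011111001001101111001000001011000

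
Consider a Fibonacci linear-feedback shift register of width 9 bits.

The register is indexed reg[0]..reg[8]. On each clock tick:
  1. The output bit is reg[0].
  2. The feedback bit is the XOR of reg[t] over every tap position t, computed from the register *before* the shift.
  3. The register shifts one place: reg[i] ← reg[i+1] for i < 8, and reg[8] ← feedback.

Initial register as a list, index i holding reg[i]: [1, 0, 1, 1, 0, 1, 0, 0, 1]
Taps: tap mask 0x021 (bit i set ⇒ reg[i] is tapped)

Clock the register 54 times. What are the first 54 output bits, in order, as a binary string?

101101001001001101111110010110101000010100010011101100

tick  register→output (feedback)
  0  101101001→1 (0)
  1  011010010→0 (0)
  2  110100100→1 (1)
  3  101001001→1 (0)
  4  010010010→0 (0)
  5  100100100→1 (1)
  6  001001001→0 (1)
  7  010010011→0 (0)
  8  100100110→1 (1)
  9  001001101→0 (1)
 10  010011011→0 (1)
 11  100110111→1 (1)
 12  001101111→0 (1)
 13  011011111→0 (1)
 14  110111111→1 (0)
 15  101111110→1 (0)
 16  011111100→0 (1)
 17  111111001→1 (0)
 18  111110010→1 (1)
 19  111100101→1 (1)
 20  111001011→1 (0)
 21  110010110→1 (1)
 22  100101101→1 (0)
 23  001011010→0 (1)
 24  010110101→0 (0)
 25  101101010→1 (0)
 26  011010100→0 (0)
 27  110101000→1 (0)
 28  101010000→1 (1)
 29  010100001→0 (0)
 30  101000010→1 (1)
 31  010000101→0 (0)
 32  100001010→1 (0)
 33  000010100→0 (0)
 34  000101000→0 (1)
 35  001010001→0 (0)
 36  010100010→0 (0)
 37  101000100→1 (1)
 38  010001001→0 (1)
 39  100010011→1 (1)
 40  000100111→0 (0)
 41  001001110→0 (1)
 42  010011101→0 (1)
 43  100111011→1 (0)
 44  001110110→0 (0)
 45  011101100→0 (1)
 46  111011001→1 (0)
 47  110110010→1 (1)
 48  101100101→1 (1)
 49  011001011→0 (1)
 50  110010111→1 (1)
 51  100101111→1 (0)
 52  001011110→0 (1)
 53  010111101→0 (1)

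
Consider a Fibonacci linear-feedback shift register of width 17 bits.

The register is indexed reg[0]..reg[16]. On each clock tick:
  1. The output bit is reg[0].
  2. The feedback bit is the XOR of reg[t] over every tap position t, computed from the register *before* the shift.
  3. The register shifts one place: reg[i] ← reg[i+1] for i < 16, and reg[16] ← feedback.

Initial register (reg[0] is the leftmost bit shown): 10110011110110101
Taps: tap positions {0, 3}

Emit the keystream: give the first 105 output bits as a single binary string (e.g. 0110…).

101100111101101010010110100001110001000101011111110011011101000011010001101010110010111001111001001011101

k : reg_k → out_k, fb_k
0: 10110011110110101 → 1, fb=0
1: 01100111101101010 → 0, fb=0
2: 11001111011010100 → 1, fb=1
3: 10011110110101001 → 1, fb=0
4: 00111101101010010 → 0, fb=1
5: 01111011010100101 → 0, fb=1
6: 11110110101001011 → 1, fb=0
7: 11101101010010110 → 1, fb=1
8: 11011010100101101 → 1, fb=0
9: 10110101001011010 → 1, fb=0
10: 01101010010110100 → 0, fb=0
11: 11010100101101000 → 1, fb=0
12: 10101001011010000 → 1, fb=1
13: 01010010110100001 → 0, fb=1
14: 10100101101000011 → 1, fb=1
15: 01001011010000111 → 0, fb=0
16: 10010110100001110 → 1, fb=0
17: 00101101000011100 → 0, fb=0
18: 01011010000111000 → 0, fb=1
19: 10110100001110001 → 1, fb=0
20: 01101000011100010 → 0, fb=0
21: 11010000111000100 → 1, fb=0
22: 10100001110001000 → 1, fb=1
23: 01000011100010001 → 0, fb=0
24: 10000111000100010 → 1, fb=1
25: 00001110001000101 → 0, fb=0
26: 00011100010001010 → 0, fb=1
27: 00111000100010101 → 0, fb=1
28: 01110001000101011 → 0, fb=1
29: 11100010001010111 → 1, fb=1
30: 11000100010101111 → 1, fb=1
31: 10001000101011111 → 1, fb=1
32: 00010001010111111 → 0, fb=1
33: 00100010101111111 → 0, fb=0
34: 01000101011111110 → 0, fb=0
35: 10001010111111100 → 1, fb=1
36: 00010101111111001 → 0, fb=1
37: 00101011111110011 → 0, fb=0
38: 01010111111100110 → 0, fb=1
39: 10101111111001101 → 1, fb=1
40: 01011111110011011 → 0, fb=1
41: 10111111100110111 → 1, fb=0
42: 01111111001101110 → 0, fb=1
43: 11111110011011101 → 1, fb=0
44: 11111100110111010 → 1, fb=0
45: 11111001101110100 → 1, fb=0
46: 11110011011101000 → 1, fb=0
47: 11100110111010000 → 1, fb=1
48: 11001101110100001 → 1, fb=1
49: 10011011101000011 → 1, fb=0
50: 00110111010000110 → 0, fb=1
51: 01101110100001101 → 0, fb=0
52: 11011101000011010 → 1, fb=0
53: 10111010000110100 → 1, fb=0
54: 01110100001101000 → 0, fb=1
55: 11101000011010001 → 1, fb=1
56: 11010000110100011 → 1, fb=0
57: 10100001101000110 → 1, fb=1
58: 01000011010001101 → 0, fb=0
59: 10000110100011010 → 1, fb=1
60: 00001101000110101 → 0, fb=0
61: 00011010001101010 → 0, fb=1
62: 00110100011010101 → 0, fb=1
63: 01101000110101011 → 0, fb=0
64: 11010001101010110 → 1, fb=0
65: 10100011010101100 → 1, fb=1
66: 01000110101011001 → 0, fb=0
67: 10001101010110010 → 1, fb=1
68: 00011010101100101 → 0, fb=1
69: 00110101011001011 → 0, fb=1
70: 01101010110010111 → 0, fb=0
71: 11010101100101110 → 1, fb=0
72: 10101011001011100 → 1, fb=1
73: 01010110010111001 → 0, fb=1
74: 10101100101110011 → 1, fb=1
75: 01011001011100111 → 0, fb=1
76: 10110010111001111 → 1, fb=0
77: 01100101110011110 → 0, fb=0
78: 11001011100111100 → 1, fb=1
79: 10010111001111001 → 1, fb=0
80: 00101110011110010 → 0, fb=0
81: 01011100111100100 → 0, fb=1
82: 10111001111001001 → 1, fb=0
83: 01110011110010010 → 0, fb=1
84: 11100111100100101 → 1, fb=1
85: 11001111001001011 → 1, fb=1
86: 10011110010010111 → 1, fb=0
87: 00111100100101110 → 0, fb=1
88: 01111001001011101 → 0, fb=1
89: 11110010010111011 → 1, fb=0
90: 11100100101110110 → 1, fb=1
91: 11001001011101101 → 1, fb=1
92: 10010010111011011 → 1, fb=0
93: 00100101110110110 → 0, fb=0
94: 01001011101101100 → 0, fb=0
95: 10010111011011000 → 1, fb=0
96: 00101110110110000 → 0, fb=0
97: 01011101101100000 → 0, fb=1
98: 10111011011000001 → 1, fb=0
99: 01110110110000010 → 0, fb=1
100: 11101101100000101 → 1, fb=1
101: 11011011000001011 → 1, fb=0
102: 10110110000010110 → 1, fb=0
103: 01101100000101100 → 0, fb=0
104: 11011000001011000 → 1, fb=0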